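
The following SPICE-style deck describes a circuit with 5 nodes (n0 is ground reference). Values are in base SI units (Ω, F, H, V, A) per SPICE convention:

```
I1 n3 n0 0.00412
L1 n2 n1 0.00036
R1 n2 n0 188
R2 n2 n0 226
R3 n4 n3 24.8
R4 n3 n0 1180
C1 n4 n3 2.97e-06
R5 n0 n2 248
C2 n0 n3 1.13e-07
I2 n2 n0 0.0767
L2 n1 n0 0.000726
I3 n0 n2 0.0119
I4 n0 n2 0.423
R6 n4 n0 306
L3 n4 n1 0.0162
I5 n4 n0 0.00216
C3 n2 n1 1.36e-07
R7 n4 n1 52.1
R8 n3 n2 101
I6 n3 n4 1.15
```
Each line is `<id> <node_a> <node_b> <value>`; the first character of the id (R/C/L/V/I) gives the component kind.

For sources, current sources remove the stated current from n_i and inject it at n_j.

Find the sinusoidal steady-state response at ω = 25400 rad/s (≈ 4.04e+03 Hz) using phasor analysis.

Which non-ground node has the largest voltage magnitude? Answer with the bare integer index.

3

Apply KCL at each of the 4 non-ground nodes and solve the resulting linear system.
Node n1: branches {L1, L2, L3, C3, R7} → V_1 = 2.547+6.063j
Node n2: branches {L1, R1, R2, R5, I2, I3, I4, C3, R8} → V_2 = 3.205+8.657j
Node n3: branches {I1, R3, R4, C1, C2, R8, I6} → V_3 = -0.7671+13.66j
Node n4: branches {R3, C1, R6, L3, I5, R7, I6} → V_4 = 5.764+2.905j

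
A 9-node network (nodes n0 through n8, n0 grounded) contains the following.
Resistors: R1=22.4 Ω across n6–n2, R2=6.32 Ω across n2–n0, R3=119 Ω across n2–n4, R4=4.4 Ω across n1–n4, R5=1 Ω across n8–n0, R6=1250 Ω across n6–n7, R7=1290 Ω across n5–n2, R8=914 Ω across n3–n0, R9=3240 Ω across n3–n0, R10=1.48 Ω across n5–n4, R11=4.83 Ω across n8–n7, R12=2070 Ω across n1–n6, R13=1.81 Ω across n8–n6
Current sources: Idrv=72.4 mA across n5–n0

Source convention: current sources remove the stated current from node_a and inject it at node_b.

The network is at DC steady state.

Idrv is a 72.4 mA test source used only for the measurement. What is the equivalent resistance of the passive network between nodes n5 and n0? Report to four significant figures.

R_eq = 109.4 Ω

MNA unknowns: 8 node voltages V₁..V_8
R1: Y=0.04464 on G[6,2]
R2: Y=0.1582 on G[2,0]
R3: Y=0.008403 on G[2,4]
R4: Y=0.2273 on G[1,4]
R5: Y=1.000 on G[8,0]
R6: Y=0.0008000 on G[6,7]
R7: Y=0.0007752 on G[5,2]
R8: Y=0.001094 on G[3,0]
R9: Y=0.0003086 on G[3,0]
R10: Y=0.6757 on G[5,4]
R11: Y=0.2070 on G[8,7]
R12: Y=0.0004831 on G[1,6]
R13: Y=0.5525 on G[8,6]
Idrv: z[5]−=0.0724, z[0]+=0.0724
solve → V1=-7.804, V2=-0.3490, V3=0.000, V4=-7.820, V5=-7.919, V6=-0.04822, V7=-0.01729, V8=-0.01718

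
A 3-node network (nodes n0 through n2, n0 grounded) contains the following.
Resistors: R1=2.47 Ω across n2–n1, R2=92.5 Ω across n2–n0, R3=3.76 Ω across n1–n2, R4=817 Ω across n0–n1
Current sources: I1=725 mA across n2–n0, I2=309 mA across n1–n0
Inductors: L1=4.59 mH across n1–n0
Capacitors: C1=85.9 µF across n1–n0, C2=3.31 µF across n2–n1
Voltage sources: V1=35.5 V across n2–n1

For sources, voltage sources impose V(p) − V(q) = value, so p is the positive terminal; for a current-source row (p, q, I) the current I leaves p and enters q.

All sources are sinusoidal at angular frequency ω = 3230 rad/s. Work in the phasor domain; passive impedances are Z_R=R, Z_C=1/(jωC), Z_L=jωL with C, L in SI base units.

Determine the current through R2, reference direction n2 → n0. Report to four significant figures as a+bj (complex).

0.3796+0.07275j A

Apply KCL at each of the 2 non-ground nodes and solve the resulting linear system.
Node n1: branches {R1, L1, R3, C1, C2, I2, R4, V1} → V_1 = -0.3856+6.729j
Node n2: branches {R1, I1, R2, R3, C2, V1} → V_2 = 35.11+6.729j
Source currents: i(V1)=-24.92-0.4523j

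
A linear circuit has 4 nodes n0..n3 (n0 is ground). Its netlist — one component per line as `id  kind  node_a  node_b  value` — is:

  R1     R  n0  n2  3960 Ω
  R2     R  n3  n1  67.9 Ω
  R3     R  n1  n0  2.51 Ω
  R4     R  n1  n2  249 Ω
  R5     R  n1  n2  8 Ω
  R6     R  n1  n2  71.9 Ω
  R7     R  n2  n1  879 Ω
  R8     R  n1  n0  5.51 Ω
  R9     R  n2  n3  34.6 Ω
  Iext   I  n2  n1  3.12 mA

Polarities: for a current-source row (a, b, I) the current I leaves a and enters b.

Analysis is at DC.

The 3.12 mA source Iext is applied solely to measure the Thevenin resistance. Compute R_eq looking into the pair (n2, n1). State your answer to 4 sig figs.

R_eq = 6.491 Ω

MNA unknowns: 3 node voltages V₁..V_3
R1: Y=0.0002525 on G[0,2]
R2: Y=0.01473 on G[3,1]
R3: Y=0.3984 on G[1,0]
R4: Y=0.004016 on G[1,2]
R5: Y=0.1250 on G[1,2]
R6: Y=0.01391 on G[1,2]
R7: Y=0.001138 on G[2,1]
R8: Y=0.1815 on G[1,0]
R9: Y=0.02890 on G[2,3]
Iext: z[2]−=0.00312, z[1]+=0.00312
solve → V1=8.815e-06, V2=-0.02024, V3=-0.01341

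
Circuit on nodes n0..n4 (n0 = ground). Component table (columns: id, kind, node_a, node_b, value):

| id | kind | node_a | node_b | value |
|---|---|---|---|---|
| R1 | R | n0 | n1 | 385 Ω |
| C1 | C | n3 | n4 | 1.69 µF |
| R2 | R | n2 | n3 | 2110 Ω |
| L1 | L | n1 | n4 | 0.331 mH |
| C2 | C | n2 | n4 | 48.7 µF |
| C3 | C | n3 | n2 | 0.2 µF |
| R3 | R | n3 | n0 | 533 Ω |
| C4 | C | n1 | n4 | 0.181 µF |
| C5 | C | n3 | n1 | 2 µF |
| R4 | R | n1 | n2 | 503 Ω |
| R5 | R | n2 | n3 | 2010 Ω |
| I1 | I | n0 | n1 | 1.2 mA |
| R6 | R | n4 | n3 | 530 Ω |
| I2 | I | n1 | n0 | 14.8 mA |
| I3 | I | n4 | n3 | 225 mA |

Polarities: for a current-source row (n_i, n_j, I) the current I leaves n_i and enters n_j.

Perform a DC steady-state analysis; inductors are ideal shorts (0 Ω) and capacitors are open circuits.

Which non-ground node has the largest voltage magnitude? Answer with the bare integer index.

3

MNA unknowns: 4 node voltages V₁..V_4 plus 1 source current (L1)
R1: Y=0.002597 on G[0,1]
C1: Y=0.000 on G[3,4]
R2: Y=0.0004739 on G[2,3]
L1: row V1−V4=0, i_L1 at 1,4
C2: Y=0.000 on G[2,4]
C3: Y=0.000 on G[3,2]
R3: Y=0.001876 on G[3,0]
C4: Y=0.000 on G[1,4]
C5: Y=0.000 on G[3,1]
R4: Y=0.001988 on G[1,2]
R5: Y=0.0004975 on G[2,3]
I1: z[0]−=0.0012, z[1]+=0.0012
R6: Y=0.001887 on G[4,3]
I2: z[1]−=0.0148, z[0]+=0.0148
I3: z[4]−=0.225, z[3]+=0.225
solve → V1=-29.70, V2=-8.835, V3=33.87, V4=-29.70
aux → i_L1=0.1050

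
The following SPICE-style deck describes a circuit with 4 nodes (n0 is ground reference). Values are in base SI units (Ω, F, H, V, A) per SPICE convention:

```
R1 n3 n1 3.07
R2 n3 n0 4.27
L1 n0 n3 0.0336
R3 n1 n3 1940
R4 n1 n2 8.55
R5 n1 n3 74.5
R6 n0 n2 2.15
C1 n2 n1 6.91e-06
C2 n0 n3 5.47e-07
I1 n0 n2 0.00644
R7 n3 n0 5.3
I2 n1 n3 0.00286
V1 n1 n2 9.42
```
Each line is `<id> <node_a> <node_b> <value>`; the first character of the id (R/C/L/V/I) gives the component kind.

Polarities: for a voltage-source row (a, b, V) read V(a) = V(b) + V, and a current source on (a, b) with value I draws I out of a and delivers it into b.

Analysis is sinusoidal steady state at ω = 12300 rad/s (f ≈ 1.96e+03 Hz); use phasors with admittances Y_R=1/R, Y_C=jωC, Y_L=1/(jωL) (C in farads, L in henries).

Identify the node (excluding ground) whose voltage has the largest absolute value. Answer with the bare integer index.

Element admittances at ω=12300 rad/s:
  Y(R1) = 0.3257+0.000j S between n3,n1
  Y(R2) = 0.2342+0.000j S between n3,n0
  Y(L1) = 0.000-0.002420j S between n0,n3
  Y(R3) = 0.0005155+0.000j S between n1,n3
  Y(R4) = 0.1170+0.000j S between n1,n2
  Y(R5) = 0.01342+0.000j S between n1,n3
  Y(R6) = 0.4651+0.000j S between n0,n2
  Y(C1) = 0.000+0.08499j S between n2,n1
  Y(C2) = 0.000+0.006728j S between n0,n3
  I1: injects 0.00644 A into n2 (from n0)
  Y(R7) = 0.1887+0.000j S between n3,n0
  I2: injects 0.00286 A into n3 (from n1)
  V1: constraint V(n1)−V(n2) = 9.42
Assemble and solve the 4×4 MNA system:
  V(n1)=6.712-0.008791j  V(n2)=-2.708-0.008791j  V(n3)=2.993-0.02083j
  i(V1)=-2.368-0.8047j

1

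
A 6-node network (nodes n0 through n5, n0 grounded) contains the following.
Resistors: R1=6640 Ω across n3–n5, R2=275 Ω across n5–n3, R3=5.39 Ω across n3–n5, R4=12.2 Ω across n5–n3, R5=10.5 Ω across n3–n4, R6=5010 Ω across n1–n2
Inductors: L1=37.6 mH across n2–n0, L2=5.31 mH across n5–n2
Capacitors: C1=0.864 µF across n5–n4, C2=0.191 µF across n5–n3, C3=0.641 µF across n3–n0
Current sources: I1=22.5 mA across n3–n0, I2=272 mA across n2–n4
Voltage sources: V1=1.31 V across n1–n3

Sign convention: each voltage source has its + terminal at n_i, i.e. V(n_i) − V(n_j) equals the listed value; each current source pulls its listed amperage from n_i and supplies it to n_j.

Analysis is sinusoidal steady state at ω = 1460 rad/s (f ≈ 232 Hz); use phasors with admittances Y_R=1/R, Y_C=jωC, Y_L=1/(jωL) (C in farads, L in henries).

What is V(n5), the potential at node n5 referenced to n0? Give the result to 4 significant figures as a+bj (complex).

Element admittances at ω=1460 rad/s:
  Y(R1) = 0.0001506+0.000j S between n3,n5
  Y(R2) = 0.003636+0.000j S between n5,n3
  Y(L1) = 0.000-0.01822j S between n2,n0
  Y(C1) = 0.000+0.001261j S between n5,n4
  Y(R3) = 0.1855+0.000j S between n3,n5
  I1: injects 0.0225 A into n0 (from n3)
  Y(L2) = 0.000-0.1290j S between n5,n2
  I2: injects 0.272 A into n4 (from n2)
  Y(C2) = 0.000+0.0002789j S between n5,n3
  Y(R4) = 0.08197+0.000j S between n5,n3
  Y(R5) = 0.09524+0.000j S between n3,n4
  Y(C3) = 0.000+0.0009359j S between n3,n0
  Y(R6) = 0.0001996+0.000j S between n1,n2
  V1: constraint V(n1)−V(n3) = 1.31
Assemble and solve the 6×6 MNA system:
  V(n1)=2.291+0.7142j  V(n2)=0.05038-1.198j  V(n3)=0.9806+0.7142j  V(n4)=3.836+0.6642j  V(n5)=0.06045+0.7375j
  i(V1)=-0.0004472-0.0003818j

0.06045+0.7375j V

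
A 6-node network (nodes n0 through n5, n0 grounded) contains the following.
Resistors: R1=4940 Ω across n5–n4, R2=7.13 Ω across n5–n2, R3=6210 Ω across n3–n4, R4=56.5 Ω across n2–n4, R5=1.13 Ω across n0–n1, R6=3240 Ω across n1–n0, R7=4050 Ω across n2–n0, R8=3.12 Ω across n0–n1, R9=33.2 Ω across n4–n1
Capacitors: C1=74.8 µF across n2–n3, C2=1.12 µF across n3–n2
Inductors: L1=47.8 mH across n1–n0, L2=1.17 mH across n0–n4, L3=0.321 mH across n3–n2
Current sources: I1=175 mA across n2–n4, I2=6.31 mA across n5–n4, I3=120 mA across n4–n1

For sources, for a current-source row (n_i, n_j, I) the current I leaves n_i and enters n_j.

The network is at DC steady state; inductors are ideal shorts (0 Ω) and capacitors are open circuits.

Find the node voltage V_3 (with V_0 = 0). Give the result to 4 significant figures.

-9.902 V

Apply KCL at each of the 5 non-ground nodes and solve the resulting linear system.
Node n1: branches {L1, R5, R6, R8, R9, I3} → V_1 = 0.000
Node n2: branches {C1, R2, I1, R4, L3, C2, R7} → V_2 = -9.902
Node n3: branches {C1, R3, L3, C2} → V_3 = -9.902
Node n4: branches {R1, I1, L2, R3, R4, I2, R9, I3} → V_4 = 0.000
Node n5: branches {R1, R2, I2} → V_5 = -9.933
Source currents: i(L1)=0.1200, i(L2)=0.1176, i(L3)=0.001595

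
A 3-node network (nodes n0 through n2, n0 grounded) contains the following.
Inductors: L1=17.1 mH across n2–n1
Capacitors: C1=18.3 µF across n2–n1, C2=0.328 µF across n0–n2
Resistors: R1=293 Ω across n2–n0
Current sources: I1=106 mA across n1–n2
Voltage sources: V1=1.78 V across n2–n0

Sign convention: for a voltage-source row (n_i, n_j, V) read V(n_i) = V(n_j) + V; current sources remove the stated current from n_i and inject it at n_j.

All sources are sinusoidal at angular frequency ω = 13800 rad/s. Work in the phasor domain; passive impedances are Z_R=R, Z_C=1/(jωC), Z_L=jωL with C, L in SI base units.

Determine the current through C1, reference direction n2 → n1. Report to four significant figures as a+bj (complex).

0.1078+0.000j A

Element admittances at ω=13800 rad/s:
  Y(L1) = 0.000-0.004238j S between n2,n1
  Y(C1) = 0.000+0.2525j S between n2,n1
  Y(R1) = 0.003413+0.000j S between n2,n0
  I1: injects 0.106 A into n2 (from n1)
  Y(C2) = 0.000+0.004526j S between n0,n2
  V1: constraint V(n2)−V(n0) = 1.78
Assemble and solve the 3×3 MNA system:
  V(n1)=1.780+0.4269j  V(n2)=1.780+0.000j
  i(V1)=-0.006075-0.008057j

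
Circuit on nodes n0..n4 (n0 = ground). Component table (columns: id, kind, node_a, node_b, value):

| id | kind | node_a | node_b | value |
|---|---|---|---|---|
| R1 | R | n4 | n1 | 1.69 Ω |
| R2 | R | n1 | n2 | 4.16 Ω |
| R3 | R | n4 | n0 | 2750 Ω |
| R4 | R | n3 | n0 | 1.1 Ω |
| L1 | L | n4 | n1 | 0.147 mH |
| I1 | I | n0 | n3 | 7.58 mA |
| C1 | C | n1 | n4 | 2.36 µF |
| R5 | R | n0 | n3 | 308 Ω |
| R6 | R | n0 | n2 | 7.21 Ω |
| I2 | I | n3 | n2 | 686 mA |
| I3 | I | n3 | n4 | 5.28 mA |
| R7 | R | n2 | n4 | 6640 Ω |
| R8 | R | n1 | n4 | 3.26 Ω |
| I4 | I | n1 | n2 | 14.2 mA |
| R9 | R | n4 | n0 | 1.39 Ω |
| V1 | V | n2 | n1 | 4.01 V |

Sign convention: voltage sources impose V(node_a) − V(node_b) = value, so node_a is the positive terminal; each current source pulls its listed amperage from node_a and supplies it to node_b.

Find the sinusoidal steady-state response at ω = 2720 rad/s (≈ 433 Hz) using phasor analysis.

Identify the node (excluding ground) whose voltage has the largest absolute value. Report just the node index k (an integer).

Element admittances at ω=2720 rad/s:
  Y(R1) = 0.5917+0.000j S between n4,n1
  Y(R2) = 0.2404+0.000j S between n1,n2
  Y(R3) = 0.0003636+0.000j S between n4,n0
  Y(R4) = 0.9091+0.000j S between n3,n0
  Y(L1) = 0.000-2.501j S between n4,n1
  I1: injects 0.00758 A into n3 (from n0)
  Y(C1) = 0.000+0.006419j S between n1,n4
  Y(R5) = 0.003247+0.000j S between n0,n3
  Y(R6) = 0.1387+0.000j S between n0,n2
  I2: injects 0.686 A into n2 (from n3)
  I3: injects 0.00528 A into n4 (from n3)
  Y(R7) = 0.0001506+0.000j S between n2,n4
  Y(R8) = 0.3067+0.000j S between n1,n4
  I4: injects 0.0142 A into n2 (from n1)
  Y(R9) = 0.7194+0.000j S between n4,n0
  V1: constraint V(n2)−V(n1) = 4.01
Assemble and solve the 5×5 MNA system:
  V(n1)=0.1700+0.03097j  V(n2)=4.180+0.03097j  V(n3)=-0.7494+0.000j  V(n4)=0.1550-0.005968j
  i(V1)=-0.8441-0.004301j

2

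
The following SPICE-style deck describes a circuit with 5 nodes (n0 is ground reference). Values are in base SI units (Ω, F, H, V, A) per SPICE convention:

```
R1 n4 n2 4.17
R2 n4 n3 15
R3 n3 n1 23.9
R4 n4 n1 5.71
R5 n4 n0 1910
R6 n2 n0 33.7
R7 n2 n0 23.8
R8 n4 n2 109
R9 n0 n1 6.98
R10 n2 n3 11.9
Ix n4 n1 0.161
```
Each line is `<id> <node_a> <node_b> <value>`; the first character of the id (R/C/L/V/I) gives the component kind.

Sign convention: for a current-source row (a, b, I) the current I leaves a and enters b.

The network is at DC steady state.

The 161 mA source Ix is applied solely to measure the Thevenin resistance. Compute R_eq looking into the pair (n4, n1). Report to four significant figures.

Apply KCL at each of the 4 non-ground nodes and solve the resulting linear system.
Node n1: branches {R3, R4, R9, Ix} → V_1 = 0.1796
Node n2: branches {R1, R6, R7, R8, R10} → V_2 = -0.3554
Node n3: branches {R2, R3, R10} → V_3 = -0.2831
Node n4: branches {R1, R2, R4, R5, R8, Ix} → V_4 = -0.4822

R_eq = 4.111 Ω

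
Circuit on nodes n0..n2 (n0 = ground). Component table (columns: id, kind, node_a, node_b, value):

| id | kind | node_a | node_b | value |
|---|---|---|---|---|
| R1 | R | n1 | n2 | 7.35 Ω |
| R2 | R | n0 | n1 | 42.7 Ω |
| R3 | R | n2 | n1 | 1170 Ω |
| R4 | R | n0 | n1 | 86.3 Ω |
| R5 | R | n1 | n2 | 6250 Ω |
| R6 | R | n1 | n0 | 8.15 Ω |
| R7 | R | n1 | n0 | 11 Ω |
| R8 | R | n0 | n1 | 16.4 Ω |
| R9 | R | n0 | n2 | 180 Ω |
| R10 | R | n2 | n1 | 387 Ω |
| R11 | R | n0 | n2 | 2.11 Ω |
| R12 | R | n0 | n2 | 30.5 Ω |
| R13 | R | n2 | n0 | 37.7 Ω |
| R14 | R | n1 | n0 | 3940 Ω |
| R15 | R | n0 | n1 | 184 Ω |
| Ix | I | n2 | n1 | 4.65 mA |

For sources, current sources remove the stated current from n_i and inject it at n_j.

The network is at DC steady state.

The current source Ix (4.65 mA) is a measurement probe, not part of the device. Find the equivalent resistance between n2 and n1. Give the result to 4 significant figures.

Element admittances at DC:
  Y(R1) = 0.1361 S between n1,n2
  Y(R2) = 0.02342 S between n0,n1
  Y(R3) = 0.0008547 S between n2,n1
  Y(R4) = 0.01159 S between n0,n1
  Y(R5) = 0.0001600 S between n1,n2
  Y(R6) = 0.1227 S between n1,n0
  Y(R7) = 0.09091 S between n1,n0
  Y(R8) = 0.06098 S between n0,n1
  Y(R9) = 0.005556 S between n0,n2
  Y(R10) = 0.002584 S between n2,n1
  Y(R11) = 0.4739 S between n0,n2
  Y(R12) = 0.03279 S between n0,n2
  Y(R13) = 0.02653 S between n2,n0
  Y(R14) = 0.0002538 S between n1,n0
  Y(R15) = 0.005435 S between n0,n1
  Ix: injects 0.00465 A into n1 (from n2)
Assemble and solve the 2×2 MNA system:
  V(n1)=0.008665  V(n2)=-0.005070

R_eq = 2.954 Ω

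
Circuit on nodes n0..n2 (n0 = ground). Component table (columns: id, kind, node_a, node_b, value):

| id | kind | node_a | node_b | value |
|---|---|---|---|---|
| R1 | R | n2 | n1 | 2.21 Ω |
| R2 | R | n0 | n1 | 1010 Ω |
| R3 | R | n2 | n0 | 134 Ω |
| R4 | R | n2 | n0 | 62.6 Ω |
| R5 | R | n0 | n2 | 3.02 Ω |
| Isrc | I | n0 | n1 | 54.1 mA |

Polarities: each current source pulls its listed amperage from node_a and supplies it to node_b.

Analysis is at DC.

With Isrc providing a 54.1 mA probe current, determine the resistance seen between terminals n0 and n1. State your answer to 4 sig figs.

Element admittances at DC:
  Y(R1) = 0.4525 S between n2,n1
  Y(R2) = 0.0009901 S between n0,n1
  Y(R3) = 0.007463 S between n2,n0
  Y(R4) = 0.01597 S between n2,n0
  Y(R5) = 0.3311 S between n0,n2
  Isrc: injects 0.0541 A into n1 (from n0)
Assemble and solve the 2×2 MNA system:
  V(n1)=0.2708  V(n2)=0.1518

R_eq = 5.005 Ω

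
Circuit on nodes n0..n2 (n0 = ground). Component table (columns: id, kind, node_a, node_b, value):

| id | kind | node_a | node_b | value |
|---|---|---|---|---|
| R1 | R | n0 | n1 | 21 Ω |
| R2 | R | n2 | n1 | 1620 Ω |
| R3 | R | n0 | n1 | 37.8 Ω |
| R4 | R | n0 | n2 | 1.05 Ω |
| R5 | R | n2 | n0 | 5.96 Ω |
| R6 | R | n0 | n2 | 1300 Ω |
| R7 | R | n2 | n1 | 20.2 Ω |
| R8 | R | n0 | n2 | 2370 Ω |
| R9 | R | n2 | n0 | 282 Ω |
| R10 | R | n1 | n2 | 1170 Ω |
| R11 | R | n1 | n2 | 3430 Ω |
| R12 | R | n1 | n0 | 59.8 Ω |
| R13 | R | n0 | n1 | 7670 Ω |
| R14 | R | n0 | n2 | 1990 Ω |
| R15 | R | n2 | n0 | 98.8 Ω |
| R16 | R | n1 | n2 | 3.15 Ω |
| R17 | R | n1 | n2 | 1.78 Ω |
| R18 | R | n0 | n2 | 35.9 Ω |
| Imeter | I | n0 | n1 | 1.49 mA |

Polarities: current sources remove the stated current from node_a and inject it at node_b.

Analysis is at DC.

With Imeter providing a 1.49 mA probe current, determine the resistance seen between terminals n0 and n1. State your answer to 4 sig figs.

R_eq = 1.645 Ω

Apply KCL at each of the 2 non-ground nodes and solve the resulting linear system.
Node n1: branches {R1, R2, R3, R7, R10, R11, R12, R13, R16, R17, Imeter} → V_1 = 0.002451
Node n2: branches {R2, R4, R5, R6, R7, R8, R9, R10, R11, R14, R15, R16, R17, R18} → V_2 = 0.001089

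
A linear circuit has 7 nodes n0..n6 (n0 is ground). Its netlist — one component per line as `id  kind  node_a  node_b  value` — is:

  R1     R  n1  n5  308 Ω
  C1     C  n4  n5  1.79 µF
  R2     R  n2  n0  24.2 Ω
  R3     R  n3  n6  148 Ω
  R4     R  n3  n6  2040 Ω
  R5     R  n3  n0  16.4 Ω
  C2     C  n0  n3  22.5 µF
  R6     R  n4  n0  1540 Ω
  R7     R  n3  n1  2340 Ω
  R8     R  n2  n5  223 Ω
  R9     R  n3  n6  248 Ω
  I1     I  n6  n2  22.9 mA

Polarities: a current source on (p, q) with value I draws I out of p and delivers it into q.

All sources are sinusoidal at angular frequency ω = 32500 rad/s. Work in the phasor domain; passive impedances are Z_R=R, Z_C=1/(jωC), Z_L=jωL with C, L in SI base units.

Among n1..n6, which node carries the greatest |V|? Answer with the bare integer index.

6

Apply KCL at each of the 6 non-ground nodes and solve the resulting linear system.
Node n1: branches {R1, R7} → V_1 = 0.3901+0.005064j
Node n2: branches {R2, R8, I1} → V_2 = 0.5432+0.0001632j
Node n3: branches {R3, R4, R5, C2, R7, R9} → V_3 = -0.002589+0.03087j
Node n4: branches {C1, R6} → V_4 = 0.4417+0.006598j
Node n5: branches {R1, C1, R8} → V_5 = 0.4418+0.001667j
Node n6: branches {R3, R4, R9, I1} → V_6 = -2.033+0.03087j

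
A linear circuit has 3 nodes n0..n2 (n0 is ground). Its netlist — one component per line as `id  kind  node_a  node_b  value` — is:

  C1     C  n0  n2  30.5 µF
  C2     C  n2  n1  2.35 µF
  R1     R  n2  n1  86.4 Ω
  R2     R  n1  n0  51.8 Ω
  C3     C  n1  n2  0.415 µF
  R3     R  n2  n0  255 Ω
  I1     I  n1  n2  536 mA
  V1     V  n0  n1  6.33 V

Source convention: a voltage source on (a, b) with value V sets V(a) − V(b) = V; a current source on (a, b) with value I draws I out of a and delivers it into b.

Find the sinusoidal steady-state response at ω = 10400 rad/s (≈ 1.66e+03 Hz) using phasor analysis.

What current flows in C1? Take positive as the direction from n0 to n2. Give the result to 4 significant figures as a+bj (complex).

-0.4309+0.1476j A

Element admittances at ω=10400 rad/s:
  Y(C1) = 0.000+0.3172j S between n0,n2
  Y(C2) = 0.000+0.02444j S between n2,n1
  Y(R1) = 0.01157+0.000j S between n2,n1
  Y(R2) = 0.01931+0.000j S between n1,n0
  Y(C3) = 0.000+0.004316j S between n1,n2
  Y(R3) = 0.003922+0.000j S between n2,n0
  I1: injects 0.536 A into n2 (from n1)
  V1: constraint V(n0)−V(n1) = 6.33
Assemble and solve the 3×3 MNA system:
  V(n1)=-6.330+0.000j  V(n2)=-0.4653-1.358j
  i(V1)=0.3069-0.1529j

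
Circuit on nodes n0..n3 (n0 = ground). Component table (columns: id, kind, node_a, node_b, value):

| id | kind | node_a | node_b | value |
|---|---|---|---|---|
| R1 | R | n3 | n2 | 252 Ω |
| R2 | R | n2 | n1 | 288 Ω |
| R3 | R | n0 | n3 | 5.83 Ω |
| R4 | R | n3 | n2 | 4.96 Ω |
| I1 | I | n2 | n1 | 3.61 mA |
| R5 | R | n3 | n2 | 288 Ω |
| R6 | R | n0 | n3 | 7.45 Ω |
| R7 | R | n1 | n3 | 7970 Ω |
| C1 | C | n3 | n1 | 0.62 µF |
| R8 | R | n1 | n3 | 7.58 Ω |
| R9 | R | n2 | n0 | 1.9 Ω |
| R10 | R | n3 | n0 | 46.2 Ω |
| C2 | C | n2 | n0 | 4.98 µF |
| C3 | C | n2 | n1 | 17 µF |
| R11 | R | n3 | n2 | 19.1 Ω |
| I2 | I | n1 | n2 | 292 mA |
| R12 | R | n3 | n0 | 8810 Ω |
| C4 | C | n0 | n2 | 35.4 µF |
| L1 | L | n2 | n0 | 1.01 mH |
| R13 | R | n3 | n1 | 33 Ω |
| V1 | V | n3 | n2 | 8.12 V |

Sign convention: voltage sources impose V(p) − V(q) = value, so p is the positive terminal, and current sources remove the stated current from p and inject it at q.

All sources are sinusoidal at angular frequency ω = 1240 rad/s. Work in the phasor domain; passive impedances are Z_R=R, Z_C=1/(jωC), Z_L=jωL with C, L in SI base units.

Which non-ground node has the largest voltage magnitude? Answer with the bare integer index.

3

MNA unknowns: 3 node voltages V₁..V_3 plus 1 source current (V1)
R1: Y=0.003968+0.000j on G[3,2]
R2: Y=0.003472+0.000j on G[2,1]
R3: Y=0.1715+0.000j on G[0,3]
R4: Y=0.2016+0.000j on G[3,2]
I1: z[2]−=0.00361, z[1]+=0.00361
R5: Y=0.003472+0.000j on G[3,2]
R6: Y=0.1342+0.000j on G[0,3]
R7: Y=0.0001255+0.000j on G[1,3]
C1: Y=0.000+0.0007688j on G[3,1]
R8: Y=0.1319+0.000j on G[1,3]
R9: Y=0.5263+0.000j on G[2,0]
R10: Y=0.02165+0.000j on G[3,0]
C2: Y=0.000+0.006175j on G[2,0]
C3: Y=0.000+0.02108j on G[2,1]
R11: Y=0.05236+0.000j on G[3,2]
I2: z[1]−=0.292, z[2]+=0.292
R12: Y=0.0001135+0.000j on G[3,0]
C4: Y=0.000+0.04390j on G[0,2]
L1: Y=0.000-0.7985j on G[2,0]
R13: Y=0.03030+0.000j on G[3,1]
V1: row V3−V2=8.12, i_V1 at 3,2
solve → V1=4.348-2.311j, V2=-1.761-1.544j, V3=6.359-1.544j
aux → i_V1=-4.531+0.3795j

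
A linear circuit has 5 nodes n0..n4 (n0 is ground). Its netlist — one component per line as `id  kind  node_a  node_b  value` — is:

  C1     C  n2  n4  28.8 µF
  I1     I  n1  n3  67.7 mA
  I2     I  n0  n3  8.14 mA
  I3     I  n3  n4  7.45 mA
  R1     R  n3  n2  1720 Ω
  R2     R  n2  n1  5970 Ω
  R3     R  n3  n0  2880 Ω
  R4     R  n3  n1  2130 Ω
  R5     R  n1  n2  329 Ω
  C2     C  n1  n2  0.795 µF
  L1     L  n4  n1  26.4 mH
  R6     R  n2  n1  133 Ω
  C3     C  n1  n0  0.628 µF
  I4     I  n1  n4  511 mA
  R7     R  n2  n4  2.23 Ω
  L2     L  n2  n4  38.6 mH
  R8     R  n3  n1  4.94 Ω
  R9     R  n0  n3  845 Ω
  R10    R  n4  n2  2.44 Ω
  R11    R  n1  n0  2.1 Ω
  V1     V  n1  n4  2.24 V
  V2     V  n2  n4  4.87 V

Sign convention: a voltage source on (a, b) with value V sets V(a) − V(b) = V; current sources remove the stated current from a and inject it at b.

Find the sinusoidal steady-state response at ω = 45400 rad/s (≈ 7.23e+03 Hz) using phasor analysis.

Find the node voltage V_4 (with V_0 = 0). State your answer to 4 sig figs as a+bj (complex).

Element admittances at ω=45400 rad/s:
  Y(C1) = 0.000+1.308j S between n2,n4
  I1: injects 0.0677 A into n3 (from n1)
  I2: injects 0.00814 A into n3 (from n0)
  I3: injects 0.00745 A into n4 (from n3)
  Y(R1) = 0.0005814+0.000j S between n3,n2
  Y(R2) = 0.0001675+0.000j S between n2,n1
  Y(R3) = 0.0003472+0.000j S between n3,n0
  Y(R4) = 0.0004695+0.000j S between n3,n1
  Y(R5) = 0.003040+0.000j S between n1,n2
  Y(C2) = 0.000+0.03609j S between n1,n2
  Y(L1) = 0.000-0.0008343j S between n4,n1
  Y(R6) = 0.007519+0.000j S between n2,n1
  Y(C3) = 0.000+0.02851j S between n1,n0
  I4: injects 0.511 A into n4 (from n1)
  Y(R7) = 0.4484+0.000j S between n2,n4
  Y(L2) = 0.000-0.0005706j S between n2,n4
  Y(R8) = 0.2024+0.000j S between n3,n1
  Y(R9) = 0.001183+0.000j S between n0,n3
  Y(R10) = 0.4098+0.000j S between n4,n2
  Y(R11) = 0.4762+0.000j S between n1,n0
  V1: constraint V(n1)−V(n4) = 2.24
  V2: constraint V(n2)−V(n4) = 4.87
Assemble and solve the 6×6 MNA system:
  V(n1)=0.01589-0.0009484j  V(n2)=2.646-0.0009484j  V(n3)=0.3568-0.0009413j  V(n4)=-2.224-0.0009484j
  i(V1)=-0.4889+0.09679j  i(V2)=-4.209-6.460j

-2.224-0.0009484j V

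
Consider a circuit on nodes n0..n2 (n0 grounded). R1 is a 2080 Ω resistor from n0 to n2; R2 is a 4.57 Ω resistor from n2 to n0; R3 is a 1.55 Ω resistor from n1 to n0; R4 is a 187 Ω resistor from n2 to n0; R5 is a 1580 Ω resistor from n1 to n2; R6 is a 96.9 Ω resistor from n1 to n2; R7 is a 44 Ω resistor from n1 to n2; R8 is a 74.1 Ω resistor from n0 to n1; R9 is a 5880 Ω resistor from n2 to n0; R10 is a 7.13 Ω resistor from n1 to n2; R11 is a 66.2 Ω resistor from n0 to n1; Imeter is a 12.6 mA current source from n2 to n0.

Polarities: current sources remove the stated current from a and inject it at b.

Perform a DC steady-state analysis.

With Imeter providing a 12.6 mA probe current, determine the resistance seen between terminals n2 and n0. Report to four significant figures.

MNA unknowns: 2 node voltages V₁..V_2
R1: Y=0.0004808 on G[0,2]
R2: Y=0.2188 on G[2,0]
R3: Y=0.6452 on G[1,0]
R4: Y=0.005348 on G[2,0]
R5: Y=0.0006329 on G[1,2]
R6: Y=0.01032 on G[1,2]
R7: Y=0.02273 on G[1,2]
R8: Y=0.01350 on G[0,1]
R9: Y=0.0001701 on G[2,0]
R10: Y=0.1403 on G[1,2]
R11: Y=0.01511 on G[0,1]
Imeter: z[2]−=0.0126, z[0]+=0.0126
solve → V1=-0.007121, V2=-0.03470

R_eq = 2.754 Ω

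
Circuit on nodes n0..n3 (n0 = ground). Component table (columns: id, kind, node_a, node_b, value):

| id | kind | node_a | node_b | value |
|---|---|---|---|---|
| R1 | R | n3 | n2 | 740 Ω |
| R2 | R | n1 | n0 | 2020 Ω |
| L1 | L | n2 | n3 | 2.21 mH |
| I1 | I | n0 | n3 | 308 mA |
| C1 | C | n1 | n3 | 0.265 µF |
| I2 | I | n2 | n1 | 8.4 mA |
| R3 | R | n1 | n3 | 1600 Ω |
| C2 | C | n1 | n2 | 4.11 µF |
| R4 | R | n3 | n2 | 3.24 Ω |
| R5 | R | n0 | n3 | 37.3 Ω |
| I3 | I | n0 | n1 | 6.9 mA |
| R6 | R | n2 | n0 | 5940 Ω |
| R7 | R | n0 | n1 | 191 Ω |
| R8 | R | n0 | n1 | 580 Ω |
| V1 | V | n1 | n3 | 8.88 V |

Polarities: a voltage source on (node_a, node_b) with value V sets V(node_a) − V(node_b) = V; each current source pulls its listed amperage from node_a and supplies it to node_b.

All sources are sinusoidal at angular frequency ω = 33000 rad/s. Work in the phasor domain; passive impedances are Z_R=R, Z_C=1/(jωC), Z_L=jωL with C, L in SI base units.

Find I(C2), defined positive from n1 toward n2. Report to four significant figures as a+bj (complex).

0.4576+1.029j A

Apply KCL at each of the 3 non-ground nodes and solve the resulting linear system.
Node n1: branches {R2, C1, I2, R3, C2, I3, R7, R8, V1} → V_1 = 16.10-0.01650j
Node n2: branches {R1, L1, I2, C2, R4, R6} → V_2 = 8.512+3.357j
Node n3: branches {R1, L1, I1, C1, R3, R4, R5, V1} → V_3 = 7.216-0.01650j
Source currents: i(V1)=-0.5679-1.106j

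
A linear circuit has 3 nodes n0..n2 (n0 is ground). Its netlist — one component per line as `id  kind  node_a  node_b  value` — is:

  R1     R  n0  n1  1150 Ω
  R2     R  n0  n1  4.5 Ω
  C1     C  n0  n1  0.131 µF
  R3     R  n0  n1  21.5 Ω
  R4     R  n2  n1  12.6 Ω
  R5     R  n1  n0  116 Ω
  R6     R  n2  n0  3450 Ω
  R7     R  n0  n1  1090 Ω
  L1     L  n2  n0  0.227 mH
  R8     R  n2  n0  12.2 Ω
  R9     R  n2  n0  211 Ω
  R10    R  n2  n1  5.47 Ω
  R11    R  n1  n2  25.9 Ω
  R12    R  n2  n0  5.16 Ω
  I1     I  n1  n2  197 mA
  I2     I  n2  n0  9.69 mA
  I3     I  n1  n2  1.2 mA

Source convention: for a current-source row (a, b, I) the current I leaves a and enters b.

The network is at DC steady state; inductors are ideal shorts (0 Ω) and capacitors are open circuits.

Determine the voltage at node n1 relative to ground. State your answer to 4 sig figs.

-0.3418 V

Apply KCL at each of the 2 non-ground nodes and solve the resulting linear system.
Node n1: branches {R1, R2, C1, R3, R4, R5, R7, R10, R11, I1, I3} → V_1 = -0.3418
Node n2: branches {R4, R6, L1, R8, R9, R10, R11, R12, I1, I2, I3} → V_2 = 0.000
Source currents: i(L1)=0.08571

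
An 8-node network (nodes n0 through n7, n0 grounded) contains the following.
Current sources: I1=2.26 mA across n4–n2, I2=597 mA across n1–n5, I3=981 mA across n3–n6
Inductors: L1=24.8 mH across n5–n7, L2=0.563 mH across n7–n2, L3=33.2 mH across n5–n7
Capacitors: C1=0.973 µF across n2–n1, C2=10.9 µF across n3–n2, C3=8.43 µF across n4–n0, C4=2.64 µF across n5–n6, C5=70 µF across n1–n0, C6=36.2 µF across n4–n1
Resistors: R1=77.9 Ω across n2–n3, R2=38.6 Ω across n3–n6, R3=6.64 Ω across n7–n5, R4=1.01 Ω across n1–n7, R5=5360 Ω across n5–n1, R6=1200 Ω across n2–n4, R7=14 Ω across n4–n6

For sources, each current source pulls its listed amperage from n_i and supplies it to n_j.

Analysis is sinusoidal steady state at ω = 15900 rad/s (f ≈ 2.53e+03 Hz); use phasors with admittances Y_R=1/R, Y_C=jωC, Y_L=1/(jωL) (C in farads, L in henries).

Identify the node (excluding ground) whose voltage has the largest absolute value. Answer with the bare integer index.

Element admittances at ω=15900 rad/s:
  I1: injects 0.00226 A into n2 (from n4)
  Y(L1) = 0.000-0.002536j S between n5,n7
  Y(C1) = 0.000+0.01547j S between n2,n1
  Y(R1) = 0.01284+0.000j S between n2,n3
  Y(R2) = 0.02591+0.000j S between n3,n6
  Y(C2) = 0.000+0.1733j S between n3,n2
  Y(L2) = 0.000-0.1117j S between n7,n2
  Y(R3) = 0.1506+0.000j S between n7,n5
  Y(L3) = 0.000-0.001894j S between n5,n7
  Y(C3) = 0.000+0.1340j S between n4,n0
  Y(C4) = 0.000+0.04198j S between n5,n6
  Y(C5) = 0.000+1.113j S between n1,n0
  Y(R4) = 0.9901+0.000j S between n1,n7
  Y(R5) = 0.0001866+0.000j S between n5,n1
  I2: injects 0.597 A into n5 (from n1)
  Y(C6) = 0.000+0.5756j S between n4,n1
  Y(R6) = 0.0008333+0.000j S between n2,n4
  Y(R7) = 0.07143+0.000j S between n4,n6
  I3: injects 0.981 A into n6 (from n3)
Assemble and solve the 7×7 MNA system:
  V(n1)=0.02294+0.09080j  V(n2)=-0.2928-7.581j  V(n3)=-0.5444-3.226j  V(n4)=-0.1905-0.7540j  V(n5)=4.958+1.258j  V(n6)=8.065-2.752j  V(n7)=-0.08807+0.2454j

6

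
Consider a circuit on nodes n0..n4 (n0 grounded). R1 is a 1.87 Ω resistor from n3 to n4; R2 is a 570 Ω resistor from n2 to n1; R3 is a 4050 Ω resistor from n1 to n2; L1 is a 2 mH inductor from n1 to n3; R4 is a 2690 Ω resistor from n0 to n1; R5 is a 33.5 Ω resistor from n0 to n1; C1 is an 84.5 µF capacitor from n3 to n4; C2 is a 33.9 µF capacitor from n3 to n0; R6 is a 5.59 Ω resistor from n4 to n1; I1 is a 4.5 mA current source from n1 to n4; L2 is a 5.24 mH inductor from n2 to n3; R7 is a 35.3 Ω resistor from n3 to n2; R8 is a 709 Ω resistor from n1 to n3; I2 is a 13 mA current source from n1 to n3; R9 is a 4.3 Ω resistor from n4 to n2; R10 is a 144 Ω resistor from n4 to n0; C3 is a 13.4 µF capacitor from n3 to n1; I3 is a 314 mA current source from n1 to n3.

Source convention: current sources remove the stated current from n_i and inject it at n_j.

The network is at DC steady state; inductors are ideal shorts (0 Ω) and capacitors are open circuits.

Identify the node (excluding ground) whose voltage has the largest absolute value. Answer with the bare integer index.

Apply KCL at each of the 4 non-ground nodes and solve the resulting linear system.
Node n1: branches {R2, R3, L1, R4, R5, R6, I1, R8, I2, C3, I3} → V_1 = -0.0008833
Node n2: branches {R2, R3, L2, R7, R9} → V_2 = -0.0008833
Node n3: branches {R1, L1, C1, C2, L2, R7, R8, I2, C3, I3} → V_3 = -0.0008833
Node n4: branches {R1, C1, R6, I1, R9, R10} → V_4 = 0.003844
Source currents: i(L1)=-0.3306, i(L2)=0.001099

4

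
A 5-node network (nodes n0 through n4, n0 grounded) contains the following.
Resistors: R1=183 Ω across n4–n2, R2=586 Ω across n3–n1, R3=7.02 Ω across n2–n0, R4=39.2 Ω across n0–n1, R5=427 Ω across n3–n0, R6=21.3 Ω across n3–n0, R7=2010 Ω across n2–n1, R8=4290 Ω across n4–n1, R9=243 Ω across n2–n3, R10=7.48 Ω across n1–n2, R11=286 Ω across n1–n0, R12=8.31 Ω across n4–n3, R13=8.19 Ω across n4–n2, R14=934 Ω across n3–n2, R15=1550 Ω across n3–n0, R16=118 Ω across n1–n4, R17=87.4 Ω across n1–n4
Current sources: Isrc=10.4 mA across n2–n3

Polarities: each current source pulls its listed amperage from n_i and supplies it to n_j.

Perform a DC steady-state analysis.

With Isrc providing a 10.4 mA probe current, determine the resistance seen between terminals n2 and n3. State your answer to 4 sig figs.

Apply KCL at each of the 4 non-ground nodes and solve the resulting linear system.
Node n1: branches {R2, R4, R7, R8, R10, R11, R16, R17} → V_1 = -0.01339
Node n2: branches {R1, R3, R7, R9, R10, R13, R14, Isrc} → V_2 = -0.02247
Node n3: branches {R2, R5, R6, R9, R12, R14, R15, Isrc} → V_3 = 0.07189
Node n4: branches {R1, R8, R12, R13, R16, R17} → V_4 = 0.02057

R_eq = 9.073 Ω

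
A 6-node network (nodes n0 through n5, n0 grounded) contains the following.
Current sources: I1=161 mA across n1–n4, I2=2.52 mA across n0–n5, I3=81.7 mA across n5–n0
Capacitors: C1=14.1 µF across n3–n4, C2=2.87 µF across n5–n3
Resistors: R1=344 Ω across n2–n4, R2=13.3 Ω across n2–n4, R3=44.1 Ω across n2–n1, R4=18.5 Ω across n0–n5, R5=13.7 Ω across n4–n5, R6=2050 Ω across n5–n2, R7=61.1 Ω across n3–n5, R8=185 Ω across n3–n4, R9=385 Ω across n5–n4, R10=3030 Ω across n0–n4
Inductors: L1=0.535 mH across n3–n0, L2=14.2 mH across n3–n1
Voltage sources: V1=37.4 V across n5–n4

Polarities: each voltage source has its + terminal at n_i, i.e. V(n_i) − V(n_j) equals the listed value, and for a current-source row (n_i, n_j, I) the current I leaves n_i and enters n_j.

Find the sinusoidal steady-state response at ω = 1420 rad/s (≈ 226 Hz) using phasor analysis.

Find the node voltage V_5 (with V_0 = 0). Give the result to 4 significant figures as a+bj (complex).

Apply KCL at each of the 5 non-ground nodes and solve the resulting linear system.
Node n1: branches {I1, R3, L2} → V_1 = -5.069-11.51j
Node n2: branches {R1, R2, R3, R6} → V_2 = -22.11-0.1368j
Node n3: branches {C1, C2, R7, R8, L1, L2} → V_3 = 0.1299-0.4699j
Node n4: branches {I1, C1, R1, R2, R5, R8, R9, R10, V1} → V_4 = -27.26+3.144j
Node n5: branches {R4, R5, R6, I2, C2, R7, R9, I3, V1} → V_5 = 10.14+3.144j
Source currents: i(V1)=-3.620-0.2715j

10.14+3.144j V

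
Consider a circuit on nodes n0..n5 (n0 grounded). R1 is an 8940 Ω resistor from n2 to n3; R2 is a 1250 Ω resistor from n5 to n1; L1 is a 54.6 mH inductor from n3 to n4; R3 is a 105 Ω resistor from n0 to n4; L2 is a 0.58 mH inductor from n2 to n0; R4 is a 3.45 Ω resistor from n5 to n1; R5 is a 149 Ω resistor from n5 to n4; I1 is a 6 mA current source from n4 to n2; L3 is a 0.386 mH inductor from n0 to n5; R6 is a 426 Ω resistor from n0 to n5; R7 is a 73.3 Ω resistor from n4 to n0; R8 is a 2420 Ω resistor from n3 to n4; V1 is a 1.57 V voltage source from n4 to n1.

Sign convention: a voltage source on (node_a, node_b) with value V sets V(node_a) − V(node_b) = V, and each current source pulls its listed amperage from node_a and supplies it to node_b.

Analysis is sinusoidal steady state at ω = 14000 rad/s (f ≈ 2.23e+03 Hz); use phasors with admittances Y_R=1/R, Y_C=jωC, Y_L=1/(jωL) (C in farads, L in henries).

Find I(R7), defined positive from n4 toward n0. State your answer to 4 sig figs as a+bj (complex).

0.01882-0.002601j A

Element admittances at ω=14000 rad/s:
  Y(R1) = 0.0001119+0.000j S between n2,n3
  Y(R2) = 0.0008000+0.000j S between n5,n1
  Y(L1) = 0.000-0.001308j S between n3,n4
  Y(R3) = 0.009524+0.000j S between n0,n4
  Y(L2) = 0.000-0.1232j S between n2,n0
  Y(R4) = 0.2899+0.000j S between n5,n1
  Y(R5) = 0.006711+0.000j S between n5,n4
  I1: injects 0.006 A into n2 (from n4)
  Y(L3) = 0.000-0.1850j S between n0,n5
  Y(R6) = 0.002347+0.000j S between n0,n5
  Y(R7) = 0.01364+0.000j S between n4,n0
  Y(R8) = 0.0004132+0.000j S between n3,n4
  V1: constraint V(n4)−V(n1) = 1.57
Assemble and solve the 6×6 MNA system:
  V(n1)=-0.1903-0.1906j  V(n2)=0.0003043+0.04992j  V(n3)=1.321-0.2851j  V(n4)=1.380-0.1906j  V(n5)=-0.02668-0.2056j
  i(V1)=-0.04755+0.004353j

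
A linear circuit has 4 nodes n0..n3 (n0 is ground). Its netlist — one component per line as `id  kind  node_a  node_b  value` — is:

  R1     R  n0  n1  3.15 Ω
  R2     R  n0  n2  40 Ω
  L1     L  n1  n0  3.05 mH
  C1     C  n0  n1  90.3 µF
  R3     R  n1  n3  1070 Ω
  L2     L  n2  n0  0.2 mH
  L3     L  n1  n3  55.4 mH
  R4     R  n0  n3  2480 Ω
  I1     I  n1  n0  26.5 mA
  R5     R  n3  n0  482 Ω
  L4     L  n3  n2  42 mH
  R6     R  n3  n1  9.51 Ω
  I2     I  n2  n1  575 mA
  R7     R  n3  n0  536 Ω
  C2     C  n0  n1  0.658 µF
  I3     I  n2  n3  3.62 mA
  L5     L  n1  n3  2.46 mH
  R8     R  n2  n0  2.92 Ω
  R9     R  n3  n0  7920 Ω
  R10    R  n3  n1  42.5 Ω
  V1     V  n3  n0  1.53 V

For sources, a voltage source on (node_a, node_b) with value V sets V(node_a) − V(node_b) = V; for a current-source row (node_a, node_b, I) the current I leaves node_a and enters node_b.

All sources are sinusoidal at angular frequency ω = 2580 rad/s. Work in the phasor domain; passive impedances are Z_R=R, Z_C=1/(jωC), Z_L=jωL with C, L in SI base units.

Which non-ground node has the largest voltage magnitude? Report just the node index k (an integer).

Element admittances at ω=2580 rad/s:
  Y(R1) = 0.3175+0.000j S between n0,n1
  Y(R2) = 0.02500+0.000j S between n0,n2
  Y(L1) = 0.000-0.1271j S between n1,n0
  Y(C1) = 0.000+0.2330j S between n0,n1
  Y(R3) = 0.0009346+0.000j S between n1,n3
  Y(L2) = 0.000-1.938j S between n2,n0
  Y(L3) = 0.000-0.006996j S between n1,n3
  Y(R4) = 0.0004032+0.000j S between n0,n3
  I1: injects 0.0265 A into n0 (from n1)
  Y(R5) = 0.002075+0.000j S between n3,n0
  Y(L4) = 0.000-0.009228j S between n3,n2
  Y(R6) = 0.1052+0.000j S between n3,n1
  I2: injects 0.575 A into n1 (from n2)
  Y(R7) = 0.001866+0.000j S between n3,n0
  Y(C2) = 0.000+0.001698j S between n0,n1
  I3: injects 0.00362 A into n3 (from n2)
  Y(L5) = 0.000-0.1576j S between n1,n3
  Y(R8) = 0.3425+0.000j S between n2,n0
  Y(R9) = 0.0001263+0.000j S between n3,n0
  Y(R10) = 0.02353+0.000j S between n3,n1
  V1: constraint V(n3)−V(n0) = 1.53
Assemble and solve the 4×4 MNA system:
  V(n1)=1.714-0.3447j  V(n2)=-0.04715-0.2883j  V(n3)=1.530+0.000j
  i(V1)=-0.03871-0.06046j

1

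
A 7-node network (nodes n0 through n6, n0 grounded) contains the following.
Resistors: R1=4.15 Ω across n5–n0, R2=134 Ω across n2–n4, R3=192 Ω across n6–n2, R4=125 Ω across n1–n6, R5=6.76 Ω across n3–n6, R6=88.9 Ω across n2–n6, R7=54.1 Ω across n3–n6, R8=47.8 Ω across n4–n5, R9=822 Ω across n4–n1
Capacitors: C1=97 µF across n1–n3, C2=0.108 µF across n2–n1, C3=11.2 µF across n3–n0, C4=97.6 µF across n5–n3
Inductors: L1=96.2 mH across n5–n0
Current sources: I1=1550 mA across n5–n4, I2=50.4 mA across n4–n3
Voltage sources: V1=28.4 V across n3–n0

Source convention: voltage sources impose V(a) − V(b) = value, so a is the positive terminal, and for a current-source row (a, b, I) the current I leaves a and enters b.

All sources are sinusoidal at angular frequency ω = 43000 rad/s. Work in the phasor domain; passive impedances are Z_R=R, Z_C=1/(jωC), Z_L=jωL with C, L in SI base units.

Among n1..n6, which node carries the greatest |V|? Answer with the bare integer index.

4

Apply KCL at each of the 6 non-ground nodes and solve the resulting linear system.
Node n1: branches {C1, R4, C2, R9} → V_1 = 28.42-0.02278j
Node n2: branches {R2, R3, C2, R6} → V_2 = 45.93-3.504j
Node n3: branches {C1, R5, C3, R7, C4, I2, V1} → V_3 = 28.40+0.000j
Node n4: branches {R2, R8, R9, I1, I2} → V_4 = 83.41+0.3307j
Node n5: branches {R1, R8, L1, I1, C4} → V_5 = 28.30+1.719j
Node n6: branches {R3, R4, R5, R6, R7} → V_6 = 29.91-0.3031j
Source currents: i(V1)=-6.819-14.08j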